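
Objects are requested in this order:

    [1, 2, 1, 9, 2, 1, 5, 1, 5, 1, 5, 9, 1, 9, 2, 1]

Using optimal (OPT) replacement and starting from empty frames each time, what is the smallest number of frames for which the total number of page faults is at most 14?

2

f=1: 16 faults
f=2: 7 faults
f=3: 5 faults
f=4: 4 faults
Smallest f with faults ≤ 14 is 2.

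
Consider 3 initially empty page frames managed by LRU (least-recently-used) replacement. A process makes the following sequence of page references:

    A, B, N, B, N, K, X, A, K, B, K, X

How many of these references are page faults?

8

A → miss, frames (A)
B → miss, frames (A B)
N → miss, frames (A B N)
B → hit
N → hit
K → miss, evict A, frames (B N K)
X → miss, evict B, frames (N K X)
A → miss, evict N, frames (K X A)
K → hit
B → miss, evict X, frames (A K B)
K → hit
X → miss, evict A, frames (B K X)
Page faults: 8.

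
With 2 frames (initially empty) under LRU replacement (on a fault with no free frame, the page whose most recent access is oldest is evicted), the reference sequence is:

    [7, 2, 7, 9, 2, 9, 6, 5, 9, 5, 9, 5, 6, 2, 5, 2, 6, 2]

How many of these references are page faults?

11

7: miss, frames [7]
2: miss, frames [7, 2]
7: hit
9: miss, evict 2, frames [7, 9]
2: miss, evict 7, frames [9, 2]
9: hit
6: miss, evict 2, frames [9, 6]
5: miss, evict 9, frames [6, 5]
9: miss, evict 6, frames [5, 9]
5: hit
9: hit
5: hit
6: miss, evict 9, frames [5, 6]
2: miss, evict 5, frames [6, 2]
5: miss, evict 6, frames [2, 5]
2: hit
6: miss, evict 5, frames [2, 6]
2: hit
Page faults: 11.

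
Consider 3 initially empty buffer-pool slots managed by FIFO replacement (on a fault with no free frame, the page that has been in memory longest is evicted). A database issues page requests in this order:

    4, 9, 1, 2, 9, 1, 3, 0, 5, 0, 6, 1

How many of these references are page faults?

4 -> miss, frames [4]
9 -> miss, frames [4, 9]
1 -> miss, frames [4, 9, 1]
2 -> miss, evict 4, frames [9, 1, 2]
9 -> hit
1 -> hit
3 -> miss, evict 9, frames [1, 2, 3]
0 -> miss, evict 1, frames [2, 3, 0]
5 -> miss, evict 2, frames [3, 0, 5]
0 -> hit
6 -> miss, evict 3, frames [0, 5, 6]
1 -> miss, evict 0, frames [5, 6, 1]
Page faults: 9.

9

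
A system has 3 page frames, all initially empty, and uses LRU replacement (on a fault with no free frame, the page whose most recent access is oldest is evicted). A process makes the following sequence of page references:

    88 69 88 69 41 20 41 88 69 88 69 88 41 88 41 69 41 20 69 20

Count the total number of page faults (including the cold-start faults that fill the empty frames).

88 -> fault, frames {88}
69 -> fault, frames {88,69}
88 -> hit
69 -> hit
41 -> fault, frames {88,69,41}
20 -> fault, evict 88, frames {69,41,20}
41 -> hit
88 -> fault, evict 69, frames {20,41,88}
69 -> fault, evict 20, frames {41,88,69}
88 -> hit
69 -> hit
88 -> hit
41 -> hit
88 -> hit
41 -> hit
69 -> hit
41 -> hit
20 -> fault, evict 88, frames {69,41,20}
69 -> hit
20 -> hit
Page faults: 7.

7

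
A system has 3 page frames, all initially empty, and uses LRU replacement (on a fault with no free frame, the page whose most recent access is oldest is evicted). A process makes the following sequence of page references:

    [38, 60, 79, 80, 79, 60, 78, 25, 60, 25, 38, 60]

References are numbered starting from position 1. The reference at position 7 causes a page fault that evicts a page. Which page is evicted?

pos 1: 38 -> fault, frames (38)
pos 2: 60 -> fault, frames (38 60)
pos 3: 79 -> fault, frames (38 60 79)
pos 4: 80 -> fault, evict 38, frames (60 79 80)
pos 5: 79 -> hit
pos 6: 60 -> hit
pos 7: 78 -> fault, evict 80, frames (79 60 78)
At position 7, page 80 is evicted.

80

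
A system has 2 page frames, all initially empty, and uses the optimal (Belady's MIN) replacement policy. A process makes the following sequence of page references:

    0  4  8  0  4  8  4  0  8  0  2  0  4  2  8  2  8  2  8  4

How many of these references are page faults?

0 → fault, frames {0}
4 → fault, frames {0,4}
8 → fault, evict 4, frames {0,8}
0 → hit
4 → fault, evict 0, frames {8,4}
8 → hit
4 → hit
0 → fault, evict 4, frames {8,0}
8 → hit
0 → hit
2 → fault, evict 8, frames {0,2}
0 → hit
4 → fault, evict 0, frames {2,4}
2 → hit
8 → fault, evict 4, frames {2,8}
2 → hit
8 → hit
2 → hit
8 → hit
4 → fault, evict 8, frames {2,4}
Page faults: 9.

9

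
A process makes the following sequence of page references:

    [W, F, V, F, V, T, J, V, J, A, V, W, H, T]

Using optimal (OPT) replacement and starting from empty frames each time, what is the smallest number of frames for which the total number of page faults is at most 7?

4

f=1: 14 faults
f=2: 9 faults
f=3: 8 faults
f=4: 7 faults
f=5: 7 faults
f=6: 7 faults
f=7: 7 faults
Smallest f with faults ≤ 7 is 4.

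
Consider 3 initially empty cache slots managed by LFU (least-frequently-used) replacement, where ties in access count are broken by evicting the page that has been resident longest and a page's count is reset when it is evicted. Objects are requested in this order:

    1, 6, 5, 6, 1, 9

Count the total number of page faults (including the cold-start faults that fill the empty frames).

4

1: miss, frames [1]
6: miss, frames [1, 6]
5: miss, frames [1, 6, 5]
6: hit
1: hit
9: miss, evict 5, frames [1, 6, 9]
Page faults: 4.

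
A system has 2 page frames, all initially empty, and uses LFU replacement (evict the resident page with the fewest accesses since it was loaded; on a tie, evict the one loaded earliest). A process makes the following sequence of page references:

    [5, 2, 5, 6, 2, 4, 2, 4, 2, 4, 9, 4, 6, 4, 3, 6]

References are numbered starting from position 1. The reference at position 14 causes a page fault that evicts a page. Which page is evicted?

6

pos 1: 5 → fault, frames (5)
pos 2: 2 → fault, frames (5 2)
pos 3: 5 → hit
pos 4: 6 → fault, evict 2, frames (5 6)
pos 5: 2 → fault, evict 6, frames (5 2)
pos 6: 4 → fault, evict 2, frames (5 4)
pos 7: 2 → fault, evict 4, frames (5 2)
pos 8: 4 → fault, evict 2, frames (5 4)
pos 9: 2 → fault, evict 4, frames (5 2)
pos 10: 4 → fault, evict 2, frames (5 4)
pos 11: 9 → fault, evict 4, frames (5 9)
pos 12: 4 → fault, evict 9, frames (5 4)
pos 13: 6 → fault, evict 4, frames (5 6)
pos 14: 4 → fault, evict 6, frames (5 4)
At position 14, page 6 is evicted.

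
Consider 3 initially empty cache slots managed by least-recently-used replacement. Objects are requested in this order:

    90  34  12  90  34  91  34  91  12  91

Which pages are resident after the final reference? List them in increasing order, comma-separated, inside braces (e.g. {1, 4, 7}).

90 -> fault, frames {90}
34 -> fault, frames {90,34}
12 -> fault, frames {90,34,12}
90 -> hit
34 -> hit
91 -> fault, evict 12, frames {90,34,91}
34 -> hit
91 -> hit
12 -> fault, evict 90, frames {34,91,12}
91 -> hit

{12, 34, 91}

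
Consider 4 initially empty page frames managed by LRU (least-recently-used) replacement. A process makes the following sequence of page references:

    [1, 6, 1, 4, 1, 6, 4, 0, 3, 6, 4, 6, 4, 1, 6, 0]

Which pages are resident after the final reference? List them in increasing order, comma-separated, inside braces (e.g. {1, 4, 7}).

1 -> miss, frames [1]
6 -> miss, frames [1, 6]
1 -> hit
4 -> miss, frames [6, 1, 4]
1 -> hit
6 -> hit
4 -> hit
0 -> miss, frames [1, 6, 4, 0]
3 -> miss, evict 1, frames [6, 4, 0, 3]
6 -> hit
4 -> hit
6 -> hit
4 -> hit
1 -> miss, evict 0, frames [3, 6, 4, 1]
6 -> hit
0 -> miss, evict 3, frames [4, 1, 6, 0]

{0, 1, 4, 6}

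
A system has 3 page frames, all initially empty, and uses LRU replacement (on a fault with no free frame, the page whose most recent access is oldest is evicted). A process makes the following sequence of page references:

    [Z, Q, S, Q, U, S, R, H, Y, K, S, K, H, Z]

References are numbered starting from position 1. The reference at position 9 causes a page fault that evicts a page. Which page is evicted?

S

pos 1: Z → fault, frames [Z]
pos 2: Q → fault, frames [Z, Q]
pos 3: S → fault, frames [Z, Q, S]
pos 4: Q → hit
pos 5: U → fault, evict Z, frames [S, Q, U]
pos 6: S → hit
pos 7: R → fault, evict Q, frames [U, S, R]
pos 8: H → fault, evict U, frames [S, R, H]
pos 9: Y → fault, evict S, frames [R, H, Y]
At position 9, page S is evicted.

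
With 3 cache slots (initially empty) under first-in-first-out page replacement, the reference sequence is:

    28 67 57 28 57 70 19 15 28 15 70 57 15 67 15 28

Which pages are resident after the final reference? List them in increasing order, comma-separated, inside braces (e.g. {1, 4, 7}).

28 → miss, frames [28]
67 → miss, frames [28, 67]
57 → miss, frames [28, 67, 57]
28 → hit
57 → hit
70 → miss, evict 28, frames [67, 57, 70]
19 → miss, evict 67, frames [57, 70, 19]
15 → miss, evict 57, frames [70, 19, 15]
28 → miss, evict 70, frames [19, 15, 28]
15 → hit
70 → miss, evict 19, frames [15, 28, 70]
57 → miss, evict 15, frames [28, 70, 57]
15 → miss, evict 28, frames [70, 57, 15]
67 → miss, evict 70, frames [57, 15, 67]
15 → hit
28 → miss, evict 57, frames [15, 67, 28]

{15, 28, 67}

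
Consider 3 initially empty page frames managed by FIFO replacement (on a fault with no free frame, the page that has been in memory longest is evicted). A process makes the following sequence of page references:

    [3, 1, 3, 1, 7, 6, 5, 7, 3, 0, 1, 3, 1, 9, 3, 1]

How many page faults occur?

10

3 -> fault, frames {3}
1 -> fault, frames {3,1}
3 -> hit
1 -> hit
7 -> fault, frames {3,1,7}
6 -> fault, evict 3, frames {1,7,6}
5 -> fault, evict 1, frames {7,6,5}
7 -> hit
3 -> fault, evict 7, frames {6,5,3}
0 -> fault, evict 6, frames {5,3,0}
1 -> fault, evict 5, frames {3,0,1}
3 -> hit
1 -> hit
9 -> fault, evict 3, frames {0,1,9}
3 -> fault, evict 0, frames {1,9,3}
1 -> hit
Page faults: 10.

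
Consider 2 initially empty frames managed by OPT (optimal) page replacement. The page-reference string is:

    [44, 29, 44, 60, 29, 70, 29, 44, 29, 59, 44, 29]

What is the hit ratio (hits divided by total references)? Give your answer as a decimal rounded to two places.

0.42

44: fault, frames {44}
29: fault, frames {44,29}
44: hit
60: fault, evict 44, frames {29,60}
29: hit
70: fault, evict 60, frames {29,70}
29: hit
44: fault, evict 70, frames {29,44}
29: hit
59: fault, evict 29, frames {44,59}
44: hit
29: fault, evict 59, frames {44,29}
Hits: 5 of 12 references → 5/12 = 0.4167.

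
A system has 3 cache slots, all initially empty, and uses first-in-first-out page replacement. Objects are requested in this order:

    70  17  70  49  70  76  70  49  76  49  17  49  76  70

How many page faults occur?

70: fault, frames [70]
17: fault, frames [70, 17]
70: hit
49: fault, frames [70, 17, 49]
70: hit
76: fault, evict 70, frames [17, 49, 76]
70: fault, evict 17, frames [49, 76, 70]
49: hit
76: hit
49: hit
17: fault, evict 49, frames [76, 70, 17]
49: fault, evict 76, frames [70, 17, 49]
76: fault, evict 70, frames [17, 49, 76]
70: fault, evict 17, frames [49, 76, 70]
Page faults: 9.

9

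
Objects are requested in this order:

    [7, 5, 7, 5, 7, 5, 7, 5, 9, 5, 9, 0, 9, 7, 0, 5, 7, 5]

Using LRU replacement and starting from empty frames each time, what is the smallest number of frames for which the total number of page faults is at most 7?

f=1: 18 faults
f=2: 8 faults
f=3: 6 faults
f=4: 4 faults
Smallest f with faults ≤ 7 is 3.

3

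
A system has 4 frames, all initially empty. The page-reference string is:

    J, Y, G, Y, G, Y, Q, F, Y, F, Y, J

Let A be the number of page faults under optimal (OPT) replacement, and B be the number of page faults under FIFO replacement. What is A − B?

Under OPT: F F F . . . F F . . . . → 5 faults.
Under FIFO: F F F . . . F F . . . F → 6 faults.
A − B = 5 − 6 = -1.

-1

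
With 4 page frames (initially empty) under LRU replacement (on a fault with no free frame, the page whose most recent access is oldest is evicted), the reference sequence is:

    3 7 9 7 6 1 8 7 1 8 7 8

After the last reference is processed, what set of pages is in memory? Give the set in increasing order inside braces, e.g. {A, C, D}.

{1, 6, 7, 8}

3 -> fault, frames (3)
7 -> fault, frames (3 7)
9 -> fault, frames (3 7 9)
7 -> hit
6 -> fault, frames (3 9 7 6)
1 -> fault, evict 3, frames (9 7 6 1)
8 -> fault, evict 9, frames (7 6 1 8)
7 -> hit
1 -> hit
8 -> hit
7 -> hit
8 -> hit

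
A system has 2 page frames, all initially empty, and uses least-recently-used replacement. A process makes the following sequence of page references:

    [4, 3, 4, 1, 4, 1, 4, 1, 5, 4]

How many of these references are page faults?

4: fault, frames (4)
3: fault, frames (4 3)
4: hit
1: fault, evict 3, frames (4 1)
4: hit
1: hit
4: hit
1: hit
5: fault, evict 4, frames (1 5)
4: fault, evict 1, frames (5 4)
Page faults: 5.

5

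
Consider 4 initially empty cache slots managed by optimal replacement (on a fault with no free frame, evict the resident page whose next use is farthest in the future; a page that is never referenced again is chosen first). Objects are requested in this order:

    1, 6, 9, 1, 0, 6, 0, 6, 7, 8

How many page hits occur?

1 → fault, frames (1)
6 → fault, frames (1 6)
9 → fault, frames (1 6 9)
1 → hit
0 → fault, frames (1 6 9 0)
6 → hit
0 → hit
6 → hit
7 → fault, evict 0, frames (1 6 9 7)
8 → fault, evict 7, frames (1 6 9 8)
Hits: 4.

4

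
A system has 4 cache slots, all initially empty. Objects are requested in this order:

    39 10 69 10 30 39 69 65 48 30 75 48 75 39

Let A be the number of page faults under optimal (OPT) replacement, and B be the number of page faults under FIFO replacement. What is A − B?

-1

Under OPT: F F F . F . . F F . F . . . → 7 faults.
Under FIFO: F F F . F . . F F . F . . F → 8 faults.
A − B = 7 − 8 = -1.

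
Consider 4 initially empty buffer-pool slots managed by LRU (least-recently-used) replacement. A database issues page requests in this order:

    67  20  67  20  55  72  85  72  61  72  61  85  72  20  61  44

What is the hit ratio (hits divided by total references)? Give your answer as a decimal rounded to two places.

67: miss, frames [67]
20: miss, frames [67, 20]
67: hit
20: hit
55: miss, frames [67, 20, 55]
72: miss, frames [67, 20, 55, 72]
85: miss, evict 67, frames [20, 55, 72, 85]
72: hit
61: miss, evict 20, frames [55, 85, 72, 61]
72: hit
61: hit
85: hit
72: hit
20: miss, evict 55, frames [61, 85, 72, 20]
61: hit
44: miss, evict 85, frames [72, 20, 61, 44]
Hits: 8 of 16 references → 8/16 = 0.5000.

0.50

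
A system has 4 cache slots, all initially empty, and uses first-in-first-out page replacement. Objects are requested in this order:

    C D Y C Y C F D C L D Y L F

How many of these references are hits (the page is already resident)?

9

C -> miss, frames [C]
D -> miss, frames [C, D]
Y -> miss, frames [C, D, Y]
C -> hit
Y -> hit
C -> hit
F -> miss, frames [C, D, Y, F]
D -> hit
C -> hit
L -> miss, evict C, frames [D, Y, F, L]
D -> hit
Y -> hit
L -> hit
F -> hit
Hits: 9.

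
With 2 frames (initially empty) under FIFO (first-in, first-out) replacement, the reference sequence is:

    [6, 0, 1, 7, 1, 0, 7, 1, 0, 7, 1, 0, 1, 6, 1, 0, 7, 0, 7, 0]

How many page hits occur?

8

6 -> miss, frames (6)
0 -> miss, frames (6 0)
1 -> miss, evict 6, frames (0 1)
7 -> miss, evict 0, frames (1 7)
1 -> hit
0 -> miss, evict 1, frames (7 0)
7 -> hit
1 -> miss, evict 7, frames (0 1)
0 -> hit
7 -> miss, evict 0, frames (1 7)
1 -> hit
0 -> miss, evict 1, frames (7 0)
1 -> miss, evict 7, frames (0 1)
6 -> miss, evict 0, frames (1 6)
1 -> hit
0 -> miss, evict 1, frames (6 0)
7 -> miss, evict 6, frames (0 7)
0 -> hit
7 -> hit
0 -> hit
Hits: 8.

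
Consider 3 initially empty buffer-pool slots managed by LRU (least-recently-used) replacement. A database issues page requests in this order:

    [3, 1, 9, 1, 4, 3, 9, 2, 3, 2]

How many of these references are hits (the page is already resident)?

3 → miss, frames [3]
1 → miss, frames [3, 1]
9 → miss, frames [3, 1, 9]
1 → hit
4 → miss, evict 3, frames [9, 1, 4]
3 → miss, evict 9, frames [1, 4, 3]
9 → miss, evict 1, frames [4, 3, 9]
2 → miss, evict 4, frames [3, 9, 2]
3 → hit
2 → hit
Hits: 3.

3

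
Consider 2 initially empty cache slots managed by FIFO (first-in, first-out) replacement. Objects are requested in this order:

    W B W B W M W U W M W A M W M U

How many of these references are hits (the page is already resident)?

5

W → fault, frames (W)
B → fault, frames (W B)
W → hit
B → hit
W → hit
M → fault, evict W, frames (B M)
W → fault, evict B, frames (M W)
U → fault, evict M, frames (W U)
W → hit
M → fault, evict W, frames (U M)
W → fault, evict U, frames (M W)
A → fault, evict M, frames (W A)
M → fault, evict W, frames (A M)
W → fault, evict A, frames (M W)
M → hit
U → fault, evict M, frames (W U)
Hits: 5.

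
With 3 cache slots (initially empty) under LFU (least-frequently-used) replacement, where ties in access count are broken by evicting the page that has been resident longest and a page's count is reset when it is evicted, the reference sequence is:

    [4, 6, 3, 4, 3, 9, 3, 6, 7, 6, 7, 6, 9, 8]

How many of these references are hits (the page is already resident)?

4 -> miss, frames [4]
6 -> miss, frames [4, 6]
3 -> miss, frames [4, 6, 3]
4 -> hit
3 -> hit
9 -> miss, evict 6, frames [4, 3, 9]
3 -> hit
6 -> miss, evict 9, frames [4, 3, 6]
7 -> miss, evict 6, frames [4, 3, 7]
6 -> miss, evict 7, frames [4, 3, 6]
7 -> miss, evict 6, frames [4, 3, 7]
6 -> miss, evict 7, frames [4, 3, 6]
9 -> miss, evict 6, frames [4, 3, 9]
8 -> miss, evict 9, frames [4, 3, 8]
Hits: 3.

3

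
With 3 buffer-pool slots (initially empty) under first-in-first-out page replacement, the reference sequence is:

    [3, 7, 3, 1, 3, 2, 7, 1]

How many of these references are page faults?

3 → fault, frames (3)
7 → fault, frames (3 7)
3 → hit
1 → fault, frames (3 7 1)
3 → hit
2 → fault, evict 3, frames (7 1 2)
7 → hit
1 → hit
Page faults: 4.

4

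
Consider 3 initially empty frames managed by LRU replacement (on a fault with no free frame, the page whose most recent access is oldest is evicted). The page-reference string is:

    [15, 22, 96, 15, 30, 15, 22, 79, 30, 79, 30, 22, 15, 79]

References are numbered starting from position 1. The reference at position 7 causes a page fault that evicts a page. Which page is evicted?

96

pos 1: 15: miss, frames {15}
pos 2: 22: miss, frames {15,22}
pos 3: 96: miss, frames {15,22,96}
pos 4: 15: hit
pos 5: 30: miss, evict 22, frames {96,15,30}
pos 6: 15: hit
pos 7: 22: miss, evict 96, frames {30,15,22}
At position 7, page 96 is evicted.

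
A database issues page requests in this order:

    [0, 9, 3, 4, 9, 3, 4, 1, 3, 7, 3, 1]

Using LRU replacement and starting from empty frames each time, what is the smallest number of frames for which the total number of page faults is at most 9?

3

f=1: 12 faults
f=2: 11 faults
f=3: 6 faults
f=4: 6 faults
f=5: 6 faults
f=6: 6 faults
Smallest f with faults ≤ 9 is 3.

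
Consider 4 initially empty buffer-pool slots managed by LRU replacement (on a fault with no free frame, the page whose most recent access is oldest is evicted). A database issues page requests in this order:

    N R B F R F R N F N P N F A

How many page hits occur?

8

N → fault, frames {N}
R → fault, frames {N,R}
B → fault, frames {N,R,B}
F → fault, frames {N,R,B,F}
R → hit
F → hit
R → hit
N → hit
F → hit
N → hit
P → fault, evict B, frames {R,F,N,P}
N → hit
F → hit
A → fault, evict R, frames {P,N,F,A}
Hits: 8.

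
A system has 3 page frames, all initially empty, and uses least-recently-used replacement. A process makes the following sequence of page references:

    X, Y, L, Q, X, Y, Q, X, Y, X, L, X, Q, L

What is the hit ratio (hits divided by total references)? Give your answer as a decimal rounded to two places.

X: fault, frames (X)
Y: fault, frames (X Y)
L: fault, frames (X Y L)
Q: fault, evict X, frames (Y L Q)
X: fault, evict Y, frames (L Q X)
Y: fault, evict L, frames (Q X Y)
Q: hit
X: hit
Y: hit
X: hit
L: fault, evict Q, frames (Y X L)
X: hit
Q: fault, evict Y, frames (L X Q)
L: hit
Hits: 6 of 14 references → 6/14 = 0.4286.

0.43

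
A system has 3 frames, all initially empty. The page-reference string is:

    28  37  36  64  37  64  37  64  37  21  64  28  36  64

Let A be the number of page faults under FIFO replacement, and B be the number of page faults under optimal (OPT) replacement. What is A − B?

Under FIFO: F F F F . . . . . F . F F F → 8 faults.
Under OPT: F F F F . . . . . F . . F . → 6 faults.
A − B = 8 − 6 = 2.

2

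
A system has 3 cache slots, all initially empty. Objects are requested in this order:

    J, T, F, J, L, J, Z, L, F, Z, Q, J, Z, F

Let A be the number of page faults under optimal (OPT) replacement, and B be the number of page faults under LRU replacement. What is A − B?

-2

Under OPT: F F F . F . F . . . F F . . → 7 faults.
Under LRU: F F F . F . F . F . F F . F → 9 faults.
A − B = 7 − 9 = -2.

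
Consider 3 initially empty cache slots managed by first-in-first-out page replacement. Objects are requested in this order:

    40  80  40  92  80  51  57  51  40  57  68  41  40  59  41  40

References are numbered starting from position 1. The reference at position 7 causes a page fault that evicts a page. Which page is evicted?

pos 1: 40 -> fault, frames [40]
pos 2: 80 -> fault, frames [40, 80]
pos 3: 40 -> hit
pos 4: 92 -> fault, frames [40, 80, 92]
pos 5: 80 -> hit
pos 6: 51 -> fault, evict 40, frames [80, 92, 51]
pos 7: 57 -> fault, evict 80, frames [92, 51, 57]
At position 7, page 80 is evicted.

80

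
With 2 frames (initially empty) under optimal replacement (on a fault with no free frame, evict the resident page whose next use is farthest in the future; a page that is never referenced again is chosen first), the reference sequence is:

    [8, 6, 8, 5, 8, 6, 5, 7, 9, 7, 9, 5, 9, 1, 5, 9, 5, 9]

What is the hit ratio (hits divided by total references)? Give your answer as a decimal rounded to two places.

0.50

8 -> miss, frames [8]
6 -> miss, frames [8, 6]
8 -> hit
5 -> miss, evict 6, frames [8, 5]
8 -> hit
6 -> miss, evict 8, frames [5, 6]
5 -> hit
7 -> miss, evict 6, frames [5, 7]
9 -> miss, evict 5, frames [7, 9]
7 -> hit
9 -> hit
5 -> miss, evict 7, frames [9, 5]
9 -> hit
1 -> miss, evict 9, frames [5, 1]
5 -> hit
9 -> miss, evict 1, frames [5, 9]
5 -> hit
9 -> hit
Hits: 9 of 18 references → 9/18 = 0.5000.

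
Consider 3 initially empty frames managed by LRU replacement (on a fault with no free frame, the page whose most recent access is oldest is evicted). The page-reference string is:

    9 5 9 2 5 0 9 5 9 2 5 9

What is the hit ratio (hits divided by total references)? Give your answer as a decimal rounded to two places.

0.50

9 → miss, frames {9}
5 → miss, frames {9,5}
9 → hit
2 → miss, frames {5,9,2}
5 → hit
0 → miss, evict 9, frames {2,5,0}
9 → miss, evict 2, frames {5,0,9}
5 → hit
9 → hit
2 → miss, evict 0, frames {5,9,2}
5 → hit
9 → hit
Hits: 6 of 12 references → 6/12 = 0.5000.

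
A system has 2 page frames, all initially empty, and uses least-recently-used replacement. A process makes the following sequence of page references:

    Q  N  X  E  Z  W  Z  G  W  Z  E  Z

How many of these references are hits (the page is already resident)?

2

Q -> miss, frames {Q}
N -> miss, frames {Q,N}
X -> miss, evict Q, frames {N,X}
E -> miss, evict N, frames {X,E}
Z -> miss, evict X, frames {E,Z}
W -> miss, evict E, frames {Z,W}
Z -> hit
G -> miss, evict W, frames {Z,G}
W -> miss, evict Z, frames {G,W}
Z -> miss, evict G, frames {W,Z}
E -> miss, evict W, frames {Z,E}
Z -> hit
Hits: 2.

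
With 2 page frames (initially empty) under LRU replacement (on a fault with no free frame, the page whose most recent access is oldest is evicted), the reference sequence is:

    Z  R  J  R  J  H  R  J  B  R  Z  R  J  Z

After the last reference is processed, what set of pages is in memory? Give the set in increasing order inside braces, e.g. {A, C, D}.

Z → miss, frames (Z)
R → miss, frames (Z R)
J → miss, evict Z, frames (R J)
R → hit
J → hit
H → miss, evict R, frames (J H)
R → miss, evict J, frames (H R)
J → miss, evict H, frames (R J)
B → miss, evict R, frames (J B)
R → miss, evict J, frames (B R)
Z → miss, evict B, frames (R Z)
R → hit
J → miss, evict Z, frames (R J)
Z → miss, evict R, frames (J Z)

{J, Z}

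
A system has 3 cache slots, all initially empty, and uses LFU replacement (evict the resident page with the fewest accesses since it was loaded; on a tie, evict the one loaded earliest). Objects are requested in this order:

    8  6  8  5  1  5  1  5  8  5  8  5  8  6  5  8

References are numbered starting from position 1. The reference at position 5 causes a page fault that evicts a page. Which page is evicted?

6

pos 1: 8: fault, frames [8]
pos 2: 6: fault, frames [8, 6]
pos 3: 8: hit
pos 4: 5: fault, frames [8, 6, 5]
pos 5: 1: fault, evict 6, frames [8, 5, 1]
At position 5, page 6 is evicted.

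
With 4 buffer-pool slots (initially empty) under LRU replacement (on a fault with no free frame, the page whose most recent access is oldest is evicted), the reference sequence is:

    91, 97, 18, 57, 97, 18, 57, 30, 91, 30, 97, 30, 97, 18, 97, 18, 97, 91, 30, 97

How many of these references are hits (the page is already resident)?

91 → miss, frames (91)
97 → miss, frames (91 97)
18 → miss, frames (91 97 18)
57 → miss, frames (91 97 18 57)
97 → hit
18 → hit
57 → hit
30 → miss, evict 91, frames (97 18 57 30)
91 → miss, evict 97, frames (18 57 30 91)
30 → hit
97 → miss, evict 18, frames (57 91 30 97)
30 → hit
97 → hit
18 → miss, evict 57, frames (91 30 97 18)
97 → hit
18 → hit
97 → hit
91 → hit
30 → hit
97 → hit
Hits: 12.

12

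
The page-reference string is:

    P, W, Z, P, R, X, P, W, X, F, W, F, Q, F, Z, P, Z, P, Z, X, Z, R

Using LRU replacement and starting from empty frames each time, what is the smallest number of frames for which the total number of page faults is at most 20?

2

f=1: 22 faults
f=2: 16 faults
f=3: 12 faults
f=4: 12 faults
f=5: 11 faults
f=6: 9 faults
f=7: 7 faults
Smallest f with faults ≤ 20 is 2.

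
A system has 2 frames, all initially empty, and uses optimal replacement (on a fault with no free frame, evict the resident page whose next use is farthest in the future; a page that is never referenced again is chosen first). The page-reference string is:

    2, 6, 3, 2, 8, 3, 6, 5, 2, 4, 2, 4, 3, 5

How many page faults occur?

2: fault, frames {2}
6: fault, frames {2,6}
3: fault, evict 6, frames {2,3}
2: hit
8: fault, evict 2, frames {3,8}
3: hit
6: fault, evict 8, frames {3,6}
5: fault, evict 6, frames {3,5}
2: fault, evict 5, frames {3,2}
4: fault, evict 3, frames {2,4}
2: hit
4: hit
3: fault, evict 4, frames {2,3}
5: fault, evict 3, frames {2,5}
Page faults: 10.

10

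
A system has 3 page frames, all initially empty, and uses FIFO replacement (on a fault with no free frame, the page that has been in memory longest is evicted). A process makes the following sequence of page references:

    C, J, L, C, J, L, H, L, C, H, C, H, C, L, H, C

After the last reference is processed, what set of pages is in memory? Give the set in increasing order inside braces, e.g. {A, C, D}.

{C, H, L}

C: fault, frames [C]
J: fault, frames [C, J]
L: fault, frames [C, J, L]
C: hit
J: hit
L: hit
H: fault, evict C, frames [J, L, H]
L: hit
C: fault, evict J, frames [L, H, C]
H: hit
C: hit
H: hit
C: hit
L: hit
H: hit
C: hit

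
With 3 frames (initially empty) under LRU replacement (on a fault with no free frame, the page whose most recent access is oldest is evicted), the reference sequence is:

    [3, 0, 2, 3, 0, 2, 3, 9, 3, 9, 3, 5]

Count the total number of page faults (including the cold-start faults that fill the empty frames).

3 -> miss, frames {3}
0 -> miss, frames {3,0}
2 -> miss, frames {3,0,2}
3 -> hit
0 -> hit
2 -> hit
3 -> hit
9 -> miss, evict 0, frames {2,3,9}
3 -> hit
9 -> hit
3 -> hit
5 -> miss, evict 2, frames {9,3,5}
Page faults: 5.

5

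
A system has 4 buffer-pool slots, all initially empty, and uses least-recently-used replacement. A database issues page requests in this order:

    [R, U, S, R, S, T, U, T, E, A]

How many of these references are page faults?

6

R → fault, frames {R}
U → fault, frames {R,U}
S → fault, frames {R,U,S}
R → hit
S → hit
T → fault, frames {U,R,S,T}
U → hit
T → hit
E → fault, evict R, frames {S,U,T,E}
A → fault, evict S, frames {U,T,E,A}
Page faults: 6.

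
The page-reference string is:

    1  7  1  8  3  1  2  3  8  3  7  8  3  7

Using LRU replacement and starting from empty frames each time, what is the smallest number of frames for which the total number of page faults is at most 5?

5

f=1: 14 faults
f=2: 12 faults
f=3: 7 faults
f=4: 6 faults
f=5: 5 faults
Smallest f with faults ≤ 5 is 5.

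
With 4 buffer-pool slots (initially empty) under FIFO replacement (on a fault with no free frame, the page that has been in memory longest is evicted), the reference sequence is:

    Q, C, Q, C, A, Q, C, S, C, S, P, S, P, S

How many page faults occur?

5

Q -> fault, frames {Q}
C -> fault, frames {Q,C}
Q -> hit
C -> hit
A -> fault, frames {Q,C,A}
Q -> hit
C -> hit
S -> fault, frames {Q,C,A,S}
C -> hit
S -> hit
P -> fault, evict Q, frames {C,A,S,P}
S -> hit
P -> hit
S -> hit
Page faults: 5.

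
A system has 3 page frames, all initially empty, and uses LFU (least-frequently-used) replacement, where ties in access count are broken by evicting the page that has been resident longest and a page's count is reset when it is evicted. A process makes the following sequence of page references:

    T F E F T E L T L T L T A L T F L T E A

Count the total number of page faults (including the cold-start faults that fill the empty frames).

T -> miss, frames (T)
F -> miss, frames (T F)
E -> miss, frames (T F E)
F -> hit
T -> hit
E -> hit
L -> miss, evict T, frames (F E L)
T -> miss, evict L, frames (F E T)
L -> miss, evict T, frames (F E L)
T -> miss, evict L, frames (F E T)
L -> miss, evict T, frames (F E L)
T -> miss, evict L, frames (F E T)
A -> miss, evict T, frames (F E A)
L -> miss, evict A, frames (F E L)
T -> miss, evict L, frames (F E T)
F -> hit
L -> miss, evict T, frames (F E L)
T -> miss, evict L, frames (F E T)
E -> hit
A -> miss, evict T, frames (F E A)
Page faults: 15.

15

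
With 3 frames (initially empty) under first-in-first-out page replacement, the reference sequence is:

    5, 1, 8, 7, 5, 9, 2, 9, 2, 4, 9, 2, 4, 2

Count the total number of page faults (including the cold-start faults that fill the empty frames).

5 -> fault, frames [5]
1 -> fault, frames [5, 1]
8 -> fault, frames [5, 1, 8]
7 -> fault, evict 5, frames [1, 8, 7]
5 -> fault, evict 1, frames [8, 7, 5]
9 -> fault, evict 8, frames [7, 5, 9]
2 -> fault, evict 7, frames [5, 9, 2]
9 -> hit
2 -> hit
4 -> fault, evict 5, frames [9, 2, 4]
9 -> hit
2 -> hit
4 -> hit
2 -> hit
Page faults: 8.

8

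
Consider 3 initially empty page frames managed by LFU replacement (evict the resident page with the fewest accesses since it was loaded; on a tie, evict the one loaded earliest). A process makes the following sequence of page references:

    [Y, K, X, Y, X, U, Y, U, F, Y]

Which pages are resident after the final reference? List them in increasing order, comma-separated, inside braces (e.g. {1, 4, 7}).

Y -> fault, frames {Y}
K -> fault, frames {Y,K}
X -> fault, frames {Y,K,X}
Y -> hit
X -> hit
U -> fault, evict K, frames {Y,X,U}
Y -> hit
U -> hit
F -> fault, evict X, frames {Y,U,F}
Y -> hit

{F, U, Y}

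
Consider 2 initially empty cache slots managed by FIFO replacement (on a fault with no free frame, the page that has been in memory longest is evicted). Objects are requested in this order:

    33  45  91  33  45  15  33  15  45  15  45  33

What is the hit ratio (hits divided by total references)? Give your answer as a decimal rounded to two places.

0.17

33: fault, frames (33)
45: fault, frames (33 45)
91: fault, evict 33, frames (45 91)
33: fault, evict 45, frames (91 33)
45: fault, evict 91, frames (33 45)
15: fault, evict 33, frames (45 15)
33: fault, evict 45, frames (15 33)
15: hit
45: fault, evict 15, frames (33 45)
15: fault, evict 33, frames (45 15)
45: hit
33: fault, evict 45, frames (15 33)
Hits: 2 of 12 references → 2/12 = 0.1667.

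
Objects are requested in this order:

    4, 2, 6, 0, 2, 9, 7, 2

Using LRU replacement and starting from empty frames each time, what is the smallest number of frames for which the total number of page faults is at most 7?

3

f=1: 8 faults
f=2: 8 faults
f=3: 6 faults
f=4: 6 faults
f=5: 6 faults
f=6: 6 faults
Smallest f with faults ≤ 7 is 3.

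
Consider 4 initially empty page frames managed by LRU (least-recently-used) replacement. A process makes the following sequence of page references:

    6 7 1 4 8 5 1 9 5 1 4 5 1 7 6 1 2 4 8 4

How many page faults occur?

6 → fault, frames [6]
7 → fault, frames [6, 7]
1 → fault, frames [6, 7, 1]
4 → fault, frames [6, 7, 1, 4]
8 → fault, evict 6, frames [7, 1, 4, 8]
5 → fault, evict 7, frames [1, 4, 8, 5]
1 → hit
9 → fault, evict 4, frames [8, 5, 1, 9]
5 → hit
1 → hit
4 → fault, evict 8, frames [9, 5, 1, 4]
5 → hit
1 → hit
7 → fault, evict 9, frames [4, 5, 1, 7]
6 → fault, evict 4, frames [5, 1, 7, 6]
1 → hit
2 → fault, evict 5, frames [7, 6, 1, 2]
4 → fault, evict 7, frames [6, 1, 2, 4]
8 → fault, evict 6, frames [1, 2, 4, 8]
4 → hit
Page faults: 13.

13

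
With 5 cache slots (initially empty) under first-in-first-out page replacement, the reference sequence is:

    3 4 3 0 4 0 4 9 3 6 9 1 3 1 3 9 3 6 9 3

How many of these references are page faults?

7

3: miss, frames (3)
4: miss, frames (3 4)
3: hit
0: miss, frames (3 4 0)
4: hit
0: hit
4: hit
9: miss, frames (3 4 0 9)
3: hit
6: miss, frames (3 4 0 9 6)
9: hit
1: miss, evict 3, frames (4 0 9 6 1)
3: miss, evict 4, frames (0 9 6 1 3)
1: hit
3: hit
9: hit
3: hit
6: hit
9: hit
3: hit
Page faults: 7.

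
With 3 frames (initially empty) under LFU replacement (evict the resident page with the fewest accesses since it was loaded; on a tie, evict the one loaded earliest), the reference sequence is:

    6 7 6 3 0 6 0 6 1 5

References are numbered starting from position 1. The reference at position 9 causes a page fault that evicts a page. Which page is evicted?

pos 1: 6 -> fault, frames {6}
pos 2: 7 -> fault, frames {6,7}
pos 3: 6 -> hit
pos 4: 3 -> fault, frames {6,7,3}
pos 5: 0 -> fault, evict 7, frames {6,3,0}
pos 6: 6 -> hit
pos 7: 0 -> hit
pos 8: 6 -> hit
pos 9: 1 -> fault, evict 3, frames {6,0,1}
At position 9, page 3 is evicted.

3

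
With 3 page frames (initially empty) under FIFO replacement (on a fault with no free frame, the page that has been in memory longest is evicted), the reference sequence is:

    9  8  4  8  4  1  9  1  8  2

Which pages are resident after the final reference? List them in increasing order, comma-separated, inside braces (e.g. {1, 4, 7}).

{2, 8, 9}

9 → fault, frames {9}
8 → fault, frames {9,8}
4 → fault, frames {9,8,4}
8 → hit
4 → hit
1 → fault, evict 9, frames {8,4,1}
9 → fault, evict 8, frames {4,1,9}
1 → hit
8 → fault, evict 4, frames {1,9,8}
2 → fault, evict 1, frames {9,8,2}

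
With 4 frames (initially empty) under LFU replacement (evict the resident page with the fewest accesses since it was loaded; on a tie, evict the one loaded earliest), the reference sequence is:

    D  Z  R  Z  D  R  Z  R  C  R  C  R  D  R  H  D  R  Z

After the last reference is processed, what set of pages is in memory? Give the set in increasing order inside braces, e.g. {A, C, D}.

{D, H, R, Z}

D → fault, frames (D)
Z → fault, frames (D Z)
R → fault, frames (D Z R)
Z → hit
D → hit
R → hit
Z → hit
R → hit
C → fault, frames (D Z R C)
R → hit
C → hit
R → hit
D → hit
R → hit
H → fault, evict C, frames (D Z R H)
D → hit
R → hit
Z → hit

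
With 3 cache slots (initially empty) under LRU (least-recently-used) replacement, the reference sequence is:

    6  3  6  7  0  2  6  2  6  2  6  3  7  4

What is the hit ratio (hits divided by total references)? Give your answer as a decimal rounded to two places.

0.36

6 -> fault, frames [6]
3 -> fault, frames [6, 3]
6 -> hit
7 -> fault, frames [3, 6, 7]
0 -> fault, evict 3, frames [6, 7, 0]
2 -> fault, evict 6, frames [7, 0, 2]
6 -> fault, evict 7, frames [0, 2, 6]
2 -> hit
6 -> hit
2 -> hit
6 -> hit
3 -> fault, evict 0, frames [2, 6, 3]
7 -> fault, evict 2, frames [6, 3, 7]
4 -> fault, evict 6, frames [3, 7, 4]
Hits: 5 of 14 references → 5/14 = 0.3571.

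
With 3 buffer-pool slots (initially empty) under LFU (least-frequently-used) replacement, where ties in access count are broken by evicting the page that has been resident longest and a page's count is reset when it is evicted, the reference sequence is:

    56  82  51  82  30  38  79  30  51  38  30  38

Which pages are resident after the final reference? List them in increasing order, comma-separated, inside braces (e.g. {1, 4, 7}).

{30, 38, 82}

56 → miss, frames {56}
82 → miss, frames {56,82}
51 → miss, frames {56,82,51}
82 → hit
30 → miss, evict 56, frames {82,51,30}
38 → miss, evict 51, frames {82,30,38}
79 → miss, evict 30, frames {82,38,79}
30 → miss, evict 38, frames {82,79,30}
51 → miss, evict 79, frames {82,30,51}
38 → miss, evict 30, frames {82,51,38}
30 → miss, evict 51, frames {82,38,30}
38 → hit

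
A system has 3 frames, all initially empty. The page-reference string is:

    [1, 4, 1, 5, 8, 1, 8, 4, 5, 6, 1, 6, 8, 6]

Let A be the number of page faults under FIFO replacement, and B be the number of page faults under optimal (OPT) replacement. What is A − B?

4

Under FIFO: F F . F F F . F F F F . F . → 10 faults.
Under OPT: F F . F F . . . F F . . . . → 6 faults.
A − B = 10 − 6 = 4.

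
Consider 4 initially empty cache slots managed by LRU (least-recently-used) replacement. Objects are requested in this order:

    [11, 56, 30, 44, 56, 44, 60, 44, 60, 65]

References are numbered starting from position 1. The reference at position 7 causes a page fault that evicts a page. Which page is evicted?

11

pos 1: 11 → miss, frames (11)
pos 2: 56 → miss, frames (11 56)
pos 3: 30 → miss, frames (11 56 30)
pos 4: 44 → miss, frames (11 56 30 44)
pos 5: 56 → hit
pos 6: 44 → hit
pos 7: 60 → miss, evict 11, frames (30 56 44 60)
At position 7, page 11 is evicted.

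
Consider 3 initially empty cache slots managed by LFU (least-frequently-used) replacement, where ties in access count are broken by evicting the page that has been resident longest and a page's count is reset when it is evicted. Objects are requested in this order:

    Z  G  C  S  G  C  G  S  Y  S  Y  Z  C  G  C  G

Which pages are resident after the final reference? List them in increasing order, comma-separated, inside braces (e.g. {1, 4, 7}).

Z -> fault, frames (Z)
G -> fault, frames (Z G)
C -> fault, frames (Z G C)
S -> fault, evict Z, frames (G C S)
G -> hit
C -> hit
G -> hit
S -> hit
Y -> fault, evict C, frames (G S Y)
S -> hit
Y -> hit
Z -> fault, evict Y, frames (G S Z)
C -> fault, evict Z, frames (G S C)
G -> hit
C -> hit
G -> hit

{C, G, S}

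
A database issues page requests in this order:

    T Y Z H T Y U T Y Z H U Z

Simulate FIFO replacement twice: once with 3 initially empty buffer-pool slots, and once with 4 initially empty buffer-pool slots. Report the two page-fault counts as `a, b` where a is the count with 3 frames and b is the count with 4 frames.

9, 10

3 frames: F F F F F F F . . F F . . → 9 faults.
4 frames: F F F F . . F F F F F F . → 10 faults.
10 > 9: adding a frame increased faults — Belady's anomaly.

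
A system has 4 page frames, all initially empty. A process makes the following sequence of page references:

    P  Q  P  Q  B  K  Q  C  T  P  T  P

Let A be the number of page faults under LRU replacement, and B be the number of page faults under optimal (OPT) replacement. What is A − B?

1

Under LRU: F F . . F F . F F F . . → 7 faults.
Under OPT: F F . . F F . F F . . . → 6 faults.
A − B = 7 − 6 = 1.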